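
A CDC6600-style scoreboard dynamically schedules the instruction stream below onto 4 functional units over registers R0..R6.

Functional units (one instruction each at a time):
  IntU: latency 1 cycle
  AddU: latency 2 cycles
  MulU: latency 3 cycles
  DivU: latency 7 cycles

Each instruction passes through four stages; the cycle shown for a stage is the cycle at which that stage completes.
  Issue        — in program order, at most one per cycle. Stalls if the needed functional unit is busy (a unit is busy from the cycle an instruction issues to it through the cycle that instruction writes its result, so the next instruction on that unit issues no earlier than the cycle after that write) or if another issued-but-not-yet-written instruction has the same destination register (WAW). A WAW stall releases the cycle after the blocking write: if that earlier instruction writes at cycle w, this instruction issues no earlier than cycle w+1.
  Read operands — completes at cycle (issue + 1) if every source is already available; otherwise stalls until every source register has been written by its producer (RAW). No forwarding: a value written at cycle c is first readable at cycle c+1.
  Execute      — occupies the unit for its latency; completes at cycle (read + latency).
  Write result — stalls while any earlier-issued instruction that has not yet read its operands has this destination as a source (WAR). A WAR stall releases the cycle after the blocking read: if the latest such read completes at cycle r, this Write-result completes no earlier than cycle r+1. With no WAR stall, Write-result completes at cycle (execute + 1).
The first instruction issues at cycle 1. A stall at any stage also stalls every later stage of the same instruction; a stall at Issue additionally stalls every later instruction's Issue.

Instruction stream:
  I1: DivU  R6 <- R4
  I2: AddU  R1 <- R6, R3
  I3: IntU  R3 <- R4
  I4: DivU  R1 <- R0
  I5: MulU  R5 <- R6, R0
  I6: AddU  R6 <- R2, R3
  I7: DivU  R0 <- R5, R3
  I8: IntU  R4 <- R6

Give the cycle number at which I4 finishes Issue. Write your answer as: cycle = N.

c1: I1 dispatched to DivU
c2: I1 operands ready; I2 dispatched to AddU
c3: I3 dispatched to IntU
c4: I3 operands ready
c5: I3 complete
c9: I1 complete
c10: R6←I1
c11: I2 operands ready
c12: R3←I3
c13: I2 complete
c14: R1←I2
c15: I4 dispatched to DivU
c16: I4 operands ready; I5 dispatched to MulU
c17: I5 operands ready; I6 dispatched to AddU
c18: I6 operands ready
c20: I5 complete; I6 complete
c21: R5←I5; R6←I6
c23: I4 complete
c24: R1←I4
c25: I7 dispatched to DivU
c26: I7 operands ready; I8 dispatched to IntU
c27: I8 operands ready
c28: I8 complete
c29: R4←I8
c33: I7 complete
c34: R0←I7

cycle = 15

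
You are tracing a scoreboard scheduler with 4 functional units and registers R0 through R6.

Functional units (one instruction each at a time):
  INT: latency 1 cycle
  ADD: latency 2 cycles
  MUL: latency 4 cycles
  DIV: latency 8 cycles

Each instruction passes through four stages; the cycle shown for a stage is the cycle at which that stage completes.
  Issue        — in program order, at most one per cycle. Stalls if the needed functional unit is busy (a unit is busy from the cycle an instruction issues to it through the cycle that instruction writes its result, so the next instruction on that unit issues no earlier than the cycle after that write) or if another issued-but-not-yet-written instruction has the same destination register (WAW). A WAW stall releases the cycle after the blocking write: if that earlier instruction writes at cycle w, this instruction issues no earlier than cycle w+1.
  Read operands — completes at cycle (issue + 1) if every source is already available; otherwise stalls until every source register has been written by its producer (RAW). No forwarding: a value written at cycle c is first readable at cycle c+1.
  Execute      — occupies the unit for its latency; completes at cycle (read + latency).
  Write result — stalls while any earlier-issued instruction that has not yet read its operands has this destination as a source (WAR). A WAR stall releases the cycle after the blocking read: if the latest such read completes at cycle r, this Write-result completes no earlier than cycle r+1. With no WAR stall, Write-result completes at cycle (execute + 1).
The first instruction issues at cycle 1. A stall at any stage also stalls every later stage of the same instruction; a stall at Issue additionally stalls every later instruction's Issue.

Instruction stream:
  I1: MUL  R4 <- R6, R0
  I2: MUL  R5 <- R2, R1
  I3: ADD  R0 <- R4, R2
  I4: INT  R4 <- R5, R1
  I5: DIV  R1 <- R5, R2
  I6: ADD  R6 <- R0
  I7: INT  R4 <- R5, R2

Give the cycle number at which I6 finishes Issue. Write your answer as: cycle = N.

[I1] 1/2/6/7
[I2] 8/9/13/14  (struct: MUL busy until I1 writes@7)
[I3] 9/10/12/13
[I4] 10/15/16/17  (RAW R5: wait I2 write@14)
[I5] 11/15/23/24  (RAW R5: wait I2 write@14)
[I6] 14/15/17/18  (struct: ADD busy until I3 writes@13)
[I7] 18/19/20/21  (struct: INT busy until I4 writes@17)

cycle = 14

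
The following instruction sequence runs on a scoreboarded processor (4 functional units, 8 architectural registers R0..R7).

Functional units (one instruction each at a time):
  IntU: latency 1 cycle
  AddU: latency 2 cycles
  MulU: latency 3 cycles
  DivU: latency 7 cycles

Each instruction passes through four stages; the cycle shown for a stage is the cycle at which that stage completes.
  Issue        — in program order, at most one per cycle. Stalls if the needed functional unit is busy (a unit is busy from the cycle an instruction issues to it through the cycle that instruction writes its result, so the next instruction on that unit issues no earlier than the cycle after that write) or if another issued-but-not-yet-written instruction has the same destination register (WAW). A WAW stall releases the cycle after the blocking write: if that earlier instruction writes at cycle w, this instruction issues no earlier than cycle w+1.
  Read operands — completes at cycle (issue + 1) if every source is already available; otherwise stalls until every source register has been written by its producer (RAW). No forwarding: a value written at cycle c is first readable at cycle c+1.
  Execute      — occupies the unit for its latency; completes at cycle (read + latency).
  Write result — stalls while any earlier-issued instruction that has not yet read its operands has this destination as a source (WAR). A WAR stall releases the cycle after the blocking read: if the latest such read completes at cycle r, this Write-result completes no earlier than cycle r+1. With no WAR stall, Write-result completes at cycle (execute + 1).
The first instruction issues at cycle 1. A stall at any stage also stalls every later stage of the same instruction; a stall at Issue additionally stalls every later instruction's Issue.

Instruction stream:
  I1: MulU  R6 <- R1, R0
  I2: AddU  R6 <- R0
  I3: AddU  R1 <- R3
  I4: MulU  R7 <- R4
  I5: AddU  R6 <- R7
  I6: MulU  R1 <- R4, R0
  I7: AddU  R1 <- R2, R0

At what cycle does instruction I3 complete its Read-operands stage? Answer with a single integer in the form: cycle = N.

t=1  I1→MulU
t=2  I1 RO
t=5  I1 EX
t=6  I1 WR R6
t=7  I2→AddU
t=8  I2 RO
t=10  I2 EX
t=11  I2 WR R6
t=12  I3→AddU
t=13  I3 RO, I4→MulU
t=14  I4 RO
t=15  I3 EX
t=16  I3 WR R1
t=17  I4 EX, I5→AddU
t=18  I4 WR R7
t=19  I5 RO, I6→MulU
t=20  I6 RO
t=21  I5 EX
t=22  I5 WR R6
t=23  I6 EX
t=24  I6 WR R1
t=25  I7→AddU
t=26  I7 RO
t=28  I7 EX
t=29  I7 WR R1

cycle = 13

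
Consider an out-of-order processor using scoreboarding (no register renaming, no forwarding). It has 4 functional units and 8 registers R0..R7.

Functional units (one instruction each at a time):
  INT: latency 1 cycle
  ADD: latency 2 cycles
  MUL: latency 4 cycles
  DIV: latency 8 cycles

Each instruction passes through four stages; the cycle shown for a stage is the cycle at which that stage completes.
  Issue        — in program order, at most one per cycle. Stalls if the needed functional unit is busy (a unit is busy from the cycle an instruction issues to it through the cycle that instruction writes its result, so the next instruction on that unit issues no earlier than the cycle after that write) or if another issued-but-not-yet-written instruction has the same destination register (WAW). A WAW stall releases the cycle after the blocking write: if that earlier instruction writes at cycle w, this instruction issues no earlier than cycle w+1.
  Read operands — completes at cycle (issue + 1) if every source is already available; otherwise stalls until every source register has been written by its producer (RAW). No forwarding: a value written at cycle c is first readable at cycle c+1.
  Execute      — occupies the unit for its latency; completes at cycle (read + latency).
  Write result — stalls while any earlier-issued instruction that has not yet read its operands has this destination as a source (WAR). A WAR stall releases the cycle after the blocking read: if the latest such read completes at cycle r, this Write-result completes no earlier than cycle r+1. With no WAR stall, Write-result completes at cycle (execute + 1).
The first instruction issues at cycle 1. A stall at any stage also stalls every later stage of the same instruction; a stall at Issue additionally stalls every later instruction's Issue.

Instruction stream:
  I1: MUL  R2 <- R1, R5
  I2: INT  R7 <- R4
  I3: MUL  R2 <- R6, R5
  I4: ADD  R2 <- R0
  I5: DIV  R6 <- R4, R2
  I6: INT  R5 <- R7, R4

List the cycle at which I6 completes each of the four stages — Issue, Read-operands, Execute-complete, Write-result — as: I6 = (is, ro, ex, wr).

I6 = (17, 18, 19, 20)

c1: I1 issues→MUL
c2: I1 reads | I2 issues→INT
c3: I2 reads
c4: I2 exec-done
c5: I2 writes R7
c6: I1 exec-done
c7: I1 writes R2
c8: I3 issues→MUL
c9: I3 reads
c13: I3 exec-done
c14: I3 writes R2
c15: I4 issues→ADD
c16: I4 reads | I5 issues→DIV
c17: I6 issues→INT
c18: I4 exec-done | I6 reads
c19: I4 writes R2 | I6 exec-done
c20: I5 reads | I6 writes R5
c28: I5 exec-done
c29: I5 writes R6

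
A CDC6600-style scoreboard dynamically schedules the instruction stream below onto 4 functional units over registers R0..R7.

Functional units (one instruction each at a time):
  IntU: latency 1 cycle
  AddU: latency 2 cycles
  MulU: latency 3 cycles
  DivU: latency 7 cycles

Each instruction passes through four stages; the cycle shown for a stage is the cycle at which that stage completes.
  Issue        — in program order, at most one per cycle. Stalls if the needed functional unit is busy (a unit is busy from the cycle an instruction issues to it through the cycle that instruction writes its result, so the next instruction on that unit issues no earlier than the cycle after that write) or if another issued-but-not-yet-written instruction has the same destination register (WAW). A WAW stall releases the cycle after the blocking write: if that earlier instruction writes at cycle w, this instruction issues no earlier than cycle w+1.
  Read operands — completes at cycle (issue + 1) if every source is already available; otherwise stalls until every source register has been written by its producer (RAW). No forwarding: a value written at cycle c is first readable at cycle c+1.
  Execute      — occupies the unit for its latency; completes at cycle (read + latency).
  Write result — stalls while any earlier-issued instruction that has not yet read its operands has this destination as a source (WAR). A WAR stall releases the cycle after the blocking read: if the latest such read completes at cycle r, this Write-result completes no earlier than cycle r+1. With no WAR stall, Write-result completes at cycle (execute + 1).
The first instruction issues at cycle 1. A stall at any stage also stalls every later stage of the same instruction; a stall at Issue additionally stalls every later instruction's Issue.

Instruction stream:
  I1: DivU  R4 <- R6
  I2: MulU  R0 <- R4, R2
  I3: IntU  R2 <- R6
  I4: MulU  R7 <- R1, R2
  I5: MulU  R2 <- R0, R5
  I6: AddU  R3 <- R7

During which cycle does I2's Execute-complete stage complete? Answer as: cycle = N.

[1] I1→DivU
[2] I1 RO; I2→MulU
[3] I3→IntU
[4] I3 RO
[5] I3 EX
[9] I1 EX
[10] I1 WR R4
[11] I2 RO
[12] I3 WR R2
[14] I2 EX
[15] I2 WR R0
[16] I4→MulU
[17] I4 RO
[20] I4 EX
[21] I4 WR R7
[22] I5→MulU
[23] I5 RO; I6→AddU
[24] I6 RO
[26] I5 EX; I6 EX
[27] I5 WR R2; I6 WR R3

cycle = 14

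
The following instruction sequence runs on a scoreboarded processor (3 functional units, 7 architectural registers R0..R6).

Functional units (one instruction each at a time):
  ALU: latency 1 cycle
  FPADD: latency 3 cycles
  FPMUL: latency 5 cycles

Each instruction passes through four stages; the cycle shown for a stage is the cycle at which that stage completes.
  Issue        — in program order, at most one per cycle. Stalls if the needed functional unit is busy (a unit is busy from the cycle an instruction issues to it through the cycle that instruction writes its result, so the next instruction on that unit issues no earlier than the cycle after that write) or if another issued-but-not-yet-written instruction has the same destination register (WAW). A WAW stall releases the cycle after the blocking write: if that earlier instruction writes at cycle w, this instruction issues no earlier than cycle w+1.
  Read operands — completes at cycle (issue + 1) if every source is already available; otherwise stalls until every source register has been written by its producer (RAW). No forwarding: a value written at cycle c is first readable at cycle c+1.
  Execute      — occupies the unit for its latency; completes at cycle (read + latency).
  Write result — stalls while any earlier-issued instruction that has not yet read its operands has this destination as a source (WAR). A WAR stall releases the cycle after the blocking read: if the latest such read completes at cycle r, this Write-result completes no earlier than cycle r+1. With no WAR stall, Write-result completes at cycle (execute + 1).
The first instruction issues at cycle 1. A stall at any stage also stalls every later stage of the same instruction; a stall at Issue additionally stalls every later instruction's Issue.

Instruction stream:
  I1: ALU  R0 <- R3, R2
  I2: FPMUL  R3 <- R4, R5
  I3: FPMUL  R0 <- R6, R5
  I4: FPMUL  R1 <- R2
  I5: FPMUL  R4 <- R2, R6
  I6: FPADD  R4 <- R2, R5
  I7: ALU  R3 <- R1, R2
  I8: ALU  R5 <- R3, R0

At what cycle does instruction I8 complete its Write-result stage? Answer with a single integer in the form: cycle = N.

  I1 | 1 | 2 | 3 | 4
  I2 | 2 | 3 | 8 | 9
  I3 | 10 | 11 | 16 | 17   struct: FPMUL busy until I2 writes@9
  I4 | 18 | 19 | 24 | 25   struct: FPMUL busy until I3 writes@17
  I5 | 26 | 27 | 32 | 33   struct: FPMUL busy until I4 writes@25
  I6 | 34 | 35 | 38 | 39   WAW R4: wait I5 write@33
  I7 | 35 | 36 | 37 | 38
  I8 | 39 | 40 | 41 | 42   struct: ALU busy until I7 writes@38

cycle = 42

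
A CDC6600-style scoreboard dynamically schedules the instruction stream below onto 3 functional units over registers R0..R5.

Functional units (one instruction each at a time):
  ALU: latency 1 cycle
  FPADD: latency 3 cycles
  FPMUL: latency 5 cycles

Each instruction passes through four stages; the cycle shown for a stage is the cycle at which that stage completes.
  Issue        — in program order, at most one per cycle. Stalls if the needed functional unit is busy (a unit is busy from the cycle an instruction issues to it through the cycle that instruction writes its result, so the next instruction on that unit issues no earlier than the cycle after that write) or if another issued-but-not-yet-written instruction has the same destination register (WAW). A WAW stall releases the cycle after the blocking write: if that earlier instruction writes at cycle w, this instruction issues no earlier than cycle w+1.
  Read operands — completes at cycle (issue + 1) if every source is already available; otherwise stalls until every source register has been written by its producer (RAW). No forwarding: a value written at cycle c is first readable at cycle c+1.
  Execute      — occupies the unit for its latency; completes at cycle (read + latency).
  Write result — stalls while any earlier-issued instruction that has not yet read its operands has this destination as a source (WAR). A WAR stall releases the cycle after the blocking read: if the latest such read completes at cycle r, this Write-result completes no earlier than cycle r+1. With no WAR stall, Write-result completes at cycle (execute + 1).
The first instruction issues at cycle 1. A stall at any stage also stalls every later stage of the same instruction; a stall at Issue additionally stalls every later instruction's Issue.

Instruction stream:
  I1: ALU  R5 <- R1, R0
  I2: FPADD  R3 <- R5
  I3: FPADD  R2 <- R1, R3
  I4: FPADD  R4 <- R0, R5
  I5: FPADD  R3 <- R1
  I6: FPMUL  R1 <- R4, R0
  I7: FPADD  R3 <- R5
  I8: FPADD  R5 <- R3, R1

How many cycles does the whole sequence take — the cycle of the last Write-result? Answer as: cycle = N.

[I1] 1/2/3/4
[I2] 2/5/8/9  (RAW R5: wait I1 write@4)
[I3] 10/11/14/15  (struct: FPADD busy until I2 writes@9)
[I4] 16/17/20/21  (struct: FPADD busy until I3 writes@15)
[I5] 22/23/26/27  (struct: FPADD busy until I4 writes@21)
[I6] 23/24/29/30
[I7] 28/29/32/33  (struct: FPADD busy until I5 writes@27)
[I8] 34/35/38/39  (struct: FPADD busy until I7 writes@33)

cycle = 39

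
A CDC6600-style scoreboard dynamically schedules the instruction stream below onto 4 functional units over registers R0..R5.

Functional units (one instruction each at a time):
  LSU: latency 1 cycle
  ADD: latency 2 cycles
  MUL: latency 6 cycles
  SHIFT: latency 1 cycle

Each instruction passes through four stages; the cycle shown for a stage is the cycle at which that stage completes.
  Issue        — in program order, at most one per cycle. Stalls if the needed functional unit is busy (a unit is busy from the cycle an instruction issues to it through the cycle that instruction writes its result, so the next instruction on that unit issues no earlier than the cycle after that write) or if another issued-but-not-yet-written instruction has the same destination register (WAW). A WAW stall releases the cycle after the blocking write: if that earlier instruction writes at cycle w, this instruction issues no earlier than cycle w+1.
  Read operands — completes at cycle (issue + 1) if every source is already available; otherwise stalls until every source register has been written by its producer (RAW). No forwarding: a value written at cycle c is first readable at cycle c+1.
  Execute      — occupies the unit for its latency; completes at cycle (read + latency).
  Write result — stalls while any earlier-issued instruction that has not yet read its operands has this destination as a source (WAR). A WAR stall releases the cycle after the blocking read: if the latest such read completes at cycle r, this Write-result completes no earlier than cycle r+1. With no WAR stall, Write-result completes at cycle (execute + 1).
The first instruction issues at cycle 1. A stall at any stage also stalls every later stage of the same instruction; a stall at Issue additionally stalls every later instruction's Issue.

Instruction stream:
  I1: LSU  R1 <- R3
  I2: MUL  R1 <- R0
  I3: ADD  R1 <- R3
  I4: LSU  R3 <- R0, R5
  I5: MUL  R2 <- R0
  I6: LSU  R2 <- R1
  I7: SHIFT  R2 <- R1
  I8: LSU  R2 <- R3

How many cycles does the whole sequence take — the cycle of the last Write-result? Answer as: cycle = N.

cycle = 36

[I1] 1/2/3/4
[I2] 5/6/12/13  (WAW R1: wait I1 write@4)
[I3] 14/15/17/18  (WAW R1: wait I2 write@13)
[I4] 15/16/17/18
[I5] 16/17/23/24
[I6] 25/26/27/28  (WAW R2: wait I5 write@24)
[I7] 29/30/31/32  (WAW R2: wait I6 write@28)
[I8] 33/34/35/36  (WAW R2: wait I7 write@32)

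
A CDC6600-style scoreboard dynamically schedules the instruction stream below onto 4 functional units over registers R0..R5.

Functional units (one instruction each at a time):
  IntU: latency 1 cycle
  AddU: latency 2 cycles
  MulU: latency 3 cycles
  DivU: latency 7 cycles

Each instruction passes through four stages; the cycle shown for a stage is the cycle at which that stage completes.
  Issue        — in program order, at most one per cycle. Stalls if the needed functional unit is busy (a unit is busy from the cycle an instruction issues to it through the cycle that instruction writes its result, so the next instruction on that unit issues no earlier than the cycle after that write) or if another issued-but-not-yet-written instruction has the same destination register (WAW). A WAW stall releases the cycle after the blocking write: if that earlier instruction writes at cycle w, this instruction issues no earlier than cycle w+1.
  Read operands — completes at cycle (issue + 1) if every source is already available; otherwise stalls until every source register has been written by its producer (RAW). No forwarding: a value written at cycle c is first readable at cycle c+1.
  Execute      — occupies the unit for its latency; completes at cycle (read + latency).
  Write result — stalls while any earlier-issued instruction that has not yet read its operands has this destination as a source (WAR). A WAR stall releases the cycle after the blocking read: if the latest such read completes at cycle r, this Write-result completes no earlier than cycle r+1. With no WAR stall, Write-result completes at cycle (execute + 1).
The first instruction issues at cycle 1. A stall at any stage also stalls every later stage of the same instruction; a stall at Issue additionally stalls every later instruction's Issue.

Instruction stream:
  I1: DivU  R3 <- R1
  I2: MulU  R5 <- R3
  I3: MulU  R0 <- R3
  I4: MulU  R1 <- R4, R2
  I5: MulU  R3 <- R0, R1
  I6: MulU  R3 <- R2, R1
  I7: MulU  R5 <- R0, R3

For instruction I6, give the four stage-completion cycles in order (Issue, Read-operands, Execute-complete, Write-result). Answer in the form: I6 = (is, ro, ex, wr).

I1: IS=1 RO=2 EX=9 WR=10
I2: IS=2 RO=11 EX=14 WR=15  [RAW R3: wait I1 write@10]
I3: IS=16 RO=17 EX=20 WR=21  [struct: MulU busy until I2 writes@15]
I4: IS=22 RO=23 EX=26 WR=27  [struct: MulU busy until I3 writes@21]
I5: IS=28 RO=29 EX=32 WR=33  [struct: MulU busy until I4 writes@27]
I6: IS=34 RO=35 EX=38 WR=39  [struct: MulU busy until I5 writes@33]
I7: IS=40 RO=41 EX=44 WR=45  [struct: MulU busy until I6 writes@39]

I6 = (34, 35, 38, 39)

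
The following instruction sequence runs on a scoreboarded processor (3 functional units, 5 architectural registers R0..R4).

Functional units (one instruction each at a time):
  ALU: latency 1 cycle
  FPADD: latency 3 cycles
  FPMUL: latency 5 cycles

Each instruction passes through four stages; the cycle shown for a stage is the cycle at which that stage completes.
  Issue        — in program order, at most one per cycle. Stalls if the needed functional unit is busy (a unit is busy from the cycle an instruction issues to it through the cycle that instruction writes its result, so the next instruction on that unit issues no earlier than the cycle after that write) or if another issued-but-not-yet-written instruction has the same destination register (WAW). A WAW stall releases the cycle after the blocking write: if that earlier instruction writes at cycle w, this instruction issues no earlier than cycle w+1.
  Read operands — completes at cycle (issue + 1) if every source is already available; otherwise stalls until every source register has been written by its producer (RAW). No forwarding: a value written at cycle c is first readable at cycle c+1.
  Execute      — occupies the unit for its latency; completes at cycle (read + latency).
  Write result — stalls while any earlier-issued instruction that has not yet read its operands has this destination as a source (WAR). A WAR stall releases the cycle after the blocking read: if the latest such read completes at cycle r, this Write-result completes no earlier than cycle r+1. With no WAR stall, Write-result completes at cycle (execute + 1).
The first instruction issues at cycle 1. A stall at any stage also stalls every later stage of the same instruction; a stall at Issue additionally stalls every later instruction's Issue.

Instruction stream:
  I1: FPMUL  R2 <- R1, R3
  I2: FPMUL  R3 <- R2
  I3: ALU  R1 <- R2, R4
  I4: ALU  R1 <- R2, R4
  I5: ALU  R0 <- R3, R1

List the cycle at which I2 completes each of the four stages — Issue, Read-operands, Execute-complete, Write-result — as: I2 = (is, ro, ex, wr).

I2 = (9, 10, 15, 16)

c1: I1→FPMUL
c2: I1 RO
c7: I1 EX
c8: I1 WR R2
c9: I2→FPMUL
c10: I2 RO; I3→ALU
c11: I3 RO
c12: I3 EX
c13: I3 WR R1
c14: I4→ALU
c15: I2 EX; I4 RO
c16: I2 WR R3; I4 EX
c17: I4 WR R1
c18: I5→ALU
c19: I5 RO
c20: I5 EX
c21: I5 WR R0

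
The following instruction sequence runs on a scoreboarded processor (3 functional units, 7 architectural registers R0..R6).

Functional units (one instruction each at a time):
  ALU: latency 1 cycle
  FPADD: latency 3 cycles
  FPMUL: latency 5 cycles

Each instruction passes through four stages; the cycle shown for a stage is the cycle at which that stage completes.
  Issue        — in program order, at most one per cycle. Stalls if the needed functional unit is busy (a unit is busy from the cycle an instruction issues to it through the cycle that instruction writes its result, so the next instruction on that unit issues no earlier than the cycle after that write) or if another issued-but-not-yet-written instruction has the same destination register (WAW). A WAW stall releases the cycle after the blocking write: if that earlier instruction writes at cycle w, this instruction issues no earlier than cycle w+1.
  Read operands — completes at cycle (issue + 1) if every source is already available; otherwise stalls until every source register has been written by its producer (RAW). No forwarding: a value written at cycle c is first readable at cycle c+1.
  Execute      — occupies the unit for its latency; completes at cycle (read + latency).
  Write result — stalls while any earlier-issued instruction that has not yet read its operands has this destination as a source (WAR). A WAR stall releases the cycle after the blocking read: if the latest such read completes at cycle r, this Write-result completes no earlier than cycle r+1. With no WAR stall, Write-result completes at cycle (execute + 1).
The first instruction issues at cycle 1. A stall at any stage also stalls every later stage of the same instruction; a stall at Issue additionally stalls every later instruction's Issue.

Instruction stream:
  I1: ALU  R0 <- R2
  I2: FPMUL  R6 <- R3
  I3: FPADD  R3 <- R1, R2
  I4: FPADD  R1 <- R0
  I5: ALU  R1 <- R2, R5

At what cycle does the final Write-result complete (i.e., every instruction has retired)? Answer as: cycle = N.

cycle = 18

cycle 1: issue I1 (ALU)
cycle 2: I1 read-ops, issue I2 (FPMUL)
cycle 3: I1 finished on ALU, I2 read-ops, issue I3 (FPADD)
cycle 4: I1→R0, I3 read-ops
cycle 7: I3 finished on FPADD
cycle 8: I2 finished on FPMUL, I3→R3
cycle 9: I2→R6, issue I4 (FPADD)
cycle 10: I4 read-ops
cycle 13: I4 finished on FPADD
cycle 14: I4→R1
cycle 15: issue I5 (ALU)
cycle 16: I5 read-ops
cycle 17: I5 finished on ALU
cycle 18: I5→R1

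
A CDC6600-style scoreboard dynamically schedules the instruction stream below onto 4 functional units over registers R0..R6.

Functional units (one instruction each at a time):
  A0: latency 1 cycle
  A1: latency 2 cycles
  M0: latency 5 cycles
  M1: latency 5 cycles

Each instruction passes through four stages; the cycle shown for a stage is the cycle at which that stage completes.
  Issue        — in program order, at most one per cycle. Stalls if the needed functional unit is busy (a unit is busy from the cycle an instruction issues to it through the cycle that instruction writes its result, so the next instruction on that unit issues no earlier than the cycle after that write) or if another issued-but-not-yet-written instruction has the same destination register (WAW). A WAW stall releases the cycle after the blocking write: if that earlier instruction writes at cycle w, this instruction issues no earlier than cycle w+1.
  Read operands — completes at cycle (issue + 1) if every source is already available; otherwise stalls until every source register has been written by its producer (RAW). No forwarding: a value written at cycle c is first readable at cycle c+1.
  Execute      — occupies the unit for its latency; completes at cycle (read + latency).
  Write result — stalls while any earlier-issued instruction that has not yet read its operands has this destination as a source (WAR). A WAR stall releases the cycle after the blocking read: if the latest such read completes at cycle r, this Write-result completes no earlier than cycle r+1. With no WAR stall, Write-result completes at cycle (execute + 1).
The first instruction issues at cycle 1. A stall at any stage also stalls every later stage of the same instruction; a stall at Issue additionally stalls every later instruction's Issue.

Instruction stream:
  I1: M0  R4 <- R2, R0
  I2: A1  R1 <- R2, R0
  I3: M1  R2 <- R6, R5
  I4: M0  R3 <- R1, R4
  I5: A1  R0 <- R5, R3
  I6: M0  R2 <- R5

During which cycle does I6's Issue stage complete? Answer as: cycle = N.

c1: I1 dispatched to M0
c2: I1 operands ready · I2 dispatched to A1
c3: I2 operands ready · I3 dispatched to M1
c4: I3 operands ready
c5: I2 complete
c6: R1←I2
c7: I1 complete
c8: R4←I1
c9: I3 complete · I4 dispatched to M0
c10: R2←I3 · I4 operands ready · I5 dispatched to A1
c15: I4 complete
c16: R3←I4
c17: I5 operands ready · I6 dispatched to M0
c18: I6 operands ready
c19: I5 complete
c20: R0←I5
c23: I6 complete
c24: R2←I6

cycle = 17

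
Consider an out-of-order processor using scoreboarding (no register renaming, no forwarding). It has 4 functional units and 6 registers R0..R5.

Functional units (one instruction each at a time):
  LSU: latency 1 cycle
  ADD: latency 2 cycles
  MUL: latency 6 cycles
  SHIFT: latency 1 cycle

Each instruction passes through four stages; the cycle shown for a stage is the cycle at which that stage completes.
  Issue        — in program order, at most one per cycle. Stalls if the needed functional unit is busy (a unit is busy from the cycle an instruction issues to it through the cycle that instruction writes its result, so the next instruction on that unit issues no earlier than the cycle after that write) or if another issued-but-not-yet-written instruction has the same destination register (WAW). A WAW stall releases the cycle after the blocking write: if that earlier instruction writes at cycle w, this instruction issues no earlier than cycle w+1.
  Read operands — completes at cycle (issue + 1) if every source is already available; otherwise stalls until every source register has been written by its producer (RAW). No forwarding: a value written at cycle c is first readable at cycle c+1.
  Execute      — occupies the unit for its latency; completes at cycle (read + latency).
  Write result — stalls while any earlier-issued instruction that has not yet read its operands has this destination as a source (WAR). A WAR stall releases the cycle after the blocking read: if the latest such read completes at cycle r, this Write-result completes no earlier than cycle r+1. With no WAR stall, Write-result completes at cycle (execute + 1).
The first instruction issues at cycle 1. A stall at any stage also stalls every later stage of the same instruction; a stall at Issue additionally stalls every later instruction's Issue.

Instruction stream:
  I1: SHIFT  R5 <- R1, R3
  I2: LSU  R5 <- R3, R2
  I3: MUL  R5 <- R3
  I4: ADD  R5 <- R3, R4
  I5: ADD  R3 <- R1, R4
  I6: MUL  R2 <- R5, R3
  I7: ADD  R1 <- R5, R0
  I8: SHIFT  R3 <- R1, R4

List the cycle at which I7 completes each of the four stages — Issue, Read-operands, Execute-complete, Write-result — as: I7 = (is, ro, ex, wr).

I7 = (28, 29, 31, 32)

I1: IS=1 RO=2 EX=3 WR=4
I2: IS=5 RO=6 EX=7 WR=8  [WAW R5: wait I1 write@4]
I3: IS=9 RO=10 EX=16 WR=17  [WAW R5: wait I2 write@8]
I4: IS=18 RO=19 EX=21 WR=22  [WAW R5: wait I3 write@17]
I5: IS=23 RO=24 EX=26 WR=27  [struct: ADD busy until I4 writes@22]
I6: IS=24 RO=28 EX=34 WR=35  [RAW R3: wait I5 write@27]
I7: IS=28 RO=29 EX=31 WR=32  [struct: ADD busy until I5 writes@27]
I8: IS=29 RO=33 EX=34 WR=35  [RAW R1: wait I7 write@32]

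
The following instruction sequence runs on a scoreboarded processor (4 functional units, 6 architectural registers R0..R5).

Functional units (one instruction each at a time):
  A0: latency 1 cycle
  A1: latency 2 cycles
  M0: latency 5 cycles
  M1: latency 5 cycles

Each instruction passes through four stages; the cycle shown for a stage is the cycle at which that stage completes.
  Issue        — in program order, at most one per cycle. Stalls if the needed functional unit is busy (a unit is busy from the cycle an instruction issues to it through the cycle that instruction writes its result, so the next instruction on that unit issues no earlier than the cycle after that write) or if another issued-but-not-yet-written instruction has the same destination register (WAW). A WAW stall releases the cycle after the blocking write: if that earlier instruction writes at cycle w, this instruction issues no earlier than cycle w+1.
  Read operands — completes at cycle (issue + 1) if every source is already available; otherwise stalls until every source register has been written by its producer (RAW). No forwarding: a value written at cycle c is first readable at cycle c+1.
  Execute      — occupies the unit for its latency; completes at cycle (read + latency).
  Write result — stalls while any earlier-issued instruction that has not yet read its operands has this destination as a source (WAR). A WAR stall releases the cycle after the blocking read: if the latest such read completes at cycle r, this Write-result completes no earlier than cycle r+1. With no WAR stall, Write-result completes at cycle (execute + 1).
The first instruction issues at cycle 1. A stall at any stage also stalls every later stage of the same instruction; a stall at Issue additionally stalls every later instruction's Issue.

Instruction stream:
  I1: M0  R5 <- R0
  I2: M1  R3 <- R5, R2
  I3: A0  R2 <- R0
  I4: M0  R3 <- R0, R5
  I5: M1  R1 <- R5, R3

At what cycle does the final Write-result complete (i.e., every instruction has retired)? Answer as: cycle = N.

cycle = 30

I1  is:1  ro:2  ex:7  wr:8
I2  is:2  ro:9  ex:14  wr:15  — RAW R5: wait I1 write@8
I3  is:3  ro:4  ex:5  wr:10  — WAR R2: wait I2 read@9
I4  is:16  ro:17  ex:22  wr:23  — WAW R3: wait I2 write@15
I5  is:17  ro:24  ex:29  wr:30  — RAW R3: wait I4 write@23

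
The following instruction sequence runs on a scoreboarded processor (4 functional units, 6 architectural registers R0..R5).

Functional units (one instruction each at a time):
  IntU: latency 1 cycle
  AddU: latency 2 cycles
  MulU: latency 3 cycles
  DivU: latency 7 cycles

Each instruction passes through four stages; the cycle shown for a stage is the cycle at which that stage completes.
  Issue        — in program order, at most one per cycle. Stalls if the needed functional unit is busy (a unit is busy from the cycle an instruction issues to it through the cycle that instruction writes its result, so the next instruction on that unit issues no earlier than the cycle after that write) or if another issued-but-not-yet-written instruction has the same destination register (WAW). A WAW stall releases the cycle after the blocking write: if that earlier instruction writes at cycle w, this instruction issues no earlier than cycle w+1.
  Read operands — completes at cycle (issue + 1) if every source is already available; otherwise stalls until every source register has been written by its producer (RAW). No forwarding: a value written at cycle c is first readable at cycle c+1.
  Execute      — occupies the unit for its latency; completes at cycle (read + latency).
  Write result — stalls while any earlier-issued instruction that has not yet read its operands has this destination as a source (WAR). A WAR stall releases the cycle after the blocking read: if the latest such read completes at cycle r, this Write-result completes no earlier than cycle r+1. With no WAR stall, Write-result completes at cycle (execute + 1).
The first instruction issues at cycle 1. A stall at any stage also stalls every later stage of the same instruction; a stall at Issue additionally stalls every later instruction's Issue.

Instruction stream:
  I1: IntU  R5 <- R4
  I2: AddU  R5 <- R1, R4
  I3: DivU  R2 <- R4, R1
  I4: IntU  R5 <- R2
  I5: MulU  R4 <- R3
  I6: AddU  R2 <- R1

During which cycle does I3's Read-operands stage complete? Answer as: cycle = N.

cycle = 7

[1] I1 dispatched to IntU
[2] I1 operands ready
[3] I1 complete
[4] R5←I1
[5] I2 dispatched to AddU
[6] I2 operands ready, I3 dispatched to DivU
[7] I3 operands ready
[8] I2 complete
[9] R5←I2
[10] I4 dispatched to IntU
[11] I5 dispatched to MulU
[12] I5 operands ready
[14] I3 complete
[15] R2←I3, I5 complete
[16] I4 operands ready, R4←I5, I6 dispatched to AddU
[17] I4 complete, I6 operands ready
[18] R5←I4
[19] I6 complete
[20] R2←I6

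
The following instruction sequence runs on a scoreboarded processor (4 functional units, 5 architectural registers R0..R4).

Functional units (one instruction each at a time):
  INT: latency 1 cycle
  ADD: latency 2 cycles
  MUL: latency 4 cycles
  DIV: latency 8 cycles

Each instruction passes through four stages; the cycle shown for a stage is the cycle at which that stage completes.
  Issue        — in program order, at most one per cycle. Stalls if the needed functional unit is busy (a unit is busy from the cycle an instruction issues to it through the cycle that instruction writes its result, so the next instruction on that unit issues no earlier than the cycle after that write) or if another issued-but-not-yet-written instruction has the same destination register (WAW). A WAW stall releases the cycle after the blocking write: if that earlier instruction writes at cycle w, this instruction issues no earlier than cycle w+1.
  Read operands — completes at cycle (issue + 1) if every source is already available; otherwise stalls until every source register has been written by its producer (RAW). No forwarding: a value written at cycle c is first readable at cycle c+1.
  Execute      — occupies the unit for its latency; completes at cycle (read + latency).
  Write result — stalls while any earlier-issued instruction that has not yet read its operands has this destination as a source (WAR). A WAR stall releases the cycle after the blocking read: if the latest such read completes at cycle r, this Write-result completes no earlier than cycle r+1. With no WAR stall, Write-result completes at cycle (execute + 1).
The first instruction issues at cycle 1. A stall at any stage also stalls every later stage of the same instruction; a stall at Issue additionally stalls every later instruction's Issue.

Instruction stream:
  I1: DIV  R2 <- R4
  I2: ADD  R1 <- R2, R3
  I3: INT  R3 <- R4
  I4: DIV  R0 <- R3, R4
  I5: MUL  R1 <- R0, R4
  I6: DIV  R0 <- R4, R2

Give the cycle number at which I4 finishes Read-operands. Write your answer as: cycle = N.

I1 -> (1, 2, 10, 11)
I2 -> (2, 12, 14, 15)  // RAW R2: wait I1 write@11
I3 -> (3, 4, 5, 13)  // WAR R3: wait I2 read@12
I4 -> (12, 14, 22, 23)  // struct: DIV busy until I1 writes@11, RAW R3: wait I3 write@13
I5 -> (16, 24, 28, 29)  // WAW R1: wait I2 write@15, RAW R0: wait I4 write@23
I6 -> (24, 25, 33, 34)  // struct: DIV busy until I4 writes@23

cycle = 14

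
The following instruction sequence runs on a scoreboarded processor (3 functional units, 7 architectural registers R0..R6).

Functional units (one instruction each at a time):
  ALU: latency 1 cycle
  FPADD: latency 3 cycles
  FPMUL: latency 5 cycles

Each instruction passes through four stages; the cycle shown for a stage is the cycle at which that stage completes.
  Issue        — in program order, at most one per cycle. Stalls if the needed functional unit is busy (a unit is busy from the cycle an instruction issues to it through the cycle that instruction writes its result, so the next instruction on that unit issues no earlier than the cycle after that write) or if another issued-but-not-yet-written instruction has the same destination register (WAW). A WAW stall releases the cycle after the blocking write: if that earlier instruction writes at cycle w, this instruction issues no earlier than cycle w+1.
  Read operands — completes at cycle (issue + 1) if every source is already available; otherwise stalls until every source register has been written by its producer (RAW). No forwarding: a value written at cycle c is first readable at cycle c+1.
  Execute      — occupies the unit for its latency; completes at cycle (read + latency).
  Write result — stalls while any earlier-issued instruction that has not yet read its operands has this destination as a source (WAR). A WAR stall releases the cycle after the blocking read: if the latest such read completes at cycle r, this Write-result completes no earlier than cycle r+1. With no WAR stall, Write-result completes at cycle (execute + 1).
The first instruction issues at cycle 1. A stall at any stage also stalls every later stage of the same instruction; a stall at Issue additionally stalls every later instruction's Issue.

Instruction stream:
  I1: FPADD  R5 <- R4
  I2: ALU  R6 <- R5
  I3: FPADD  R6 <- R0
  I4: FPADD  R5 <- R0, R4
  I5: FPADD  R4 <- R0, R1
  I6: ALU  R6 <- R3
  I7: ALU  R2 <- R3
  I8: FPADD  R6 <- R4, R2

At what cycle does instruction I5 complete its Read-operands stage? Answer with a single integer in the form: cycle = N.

cycle = 23

cycle 1: issue I1 (FPADD)
cycle 2: I1 read-ops | issue I2 (ALU)
cycle 5: I1 finished on FPADD
cycle 6: I1→R5
cycle 7: I2 read-ops
cycle 8: I2 finished on ALU
cycle 9: I2→R6
cycle 10: issue I3 (FPADD)
cycle 11: I3 read-ops
cycle 14: I3 finished on FPADD
cycle 15: I3→R6
cycle 16: issue I4 (FPADD)
cycle 17: I4 read-ops
cycle 20: I4 finished on FPADD
cycle 21: I4→R5
cycle 22: issue I5 (FPADD)
cycle 23: I5 read-ops | issue I6 (ALU)
cycle 24: I6 read-ops
cycle 25: I6 finished on ALU
cycle 26: I5 finished on FPADD | I6→R6
cycle 27: I5→R4 | issue I7 (ALU)
cycle 28: I7 read-ops | issue I8 (FPADD)
cycle 29: I7 finished on ALU
cycle 30: I7→R2
cycle 31: I8 read-ops
cycle 34: I8 finished on FPADD
cycle 35: I8→R6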